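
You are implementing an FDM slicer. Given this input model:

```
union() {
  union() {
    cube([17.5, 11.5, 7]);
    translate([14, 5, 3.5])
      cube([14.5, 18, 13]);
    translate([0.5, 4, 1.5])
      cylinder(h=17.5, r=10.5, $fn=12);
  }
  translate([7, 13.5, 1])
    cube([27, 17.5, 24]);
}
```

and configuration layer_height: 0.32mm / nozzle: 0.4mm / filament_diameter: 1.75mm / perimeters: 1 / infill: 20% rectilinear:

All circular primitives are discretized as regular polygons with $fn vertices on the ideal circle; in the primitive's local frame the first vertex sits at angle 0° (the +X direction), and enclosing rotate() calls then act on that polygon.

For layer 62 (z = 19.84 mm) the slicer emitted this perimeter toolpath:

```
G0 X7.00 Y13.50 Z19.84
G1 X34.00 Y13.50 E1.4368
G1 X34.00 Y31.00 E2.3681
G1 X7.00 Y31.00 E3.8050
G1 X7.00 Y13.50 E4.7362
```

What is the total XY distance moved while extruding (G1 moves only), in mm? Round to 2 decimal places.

Sum the Euclidean lengths of each G1 segment: total = 89.00 mm.

89.00 mm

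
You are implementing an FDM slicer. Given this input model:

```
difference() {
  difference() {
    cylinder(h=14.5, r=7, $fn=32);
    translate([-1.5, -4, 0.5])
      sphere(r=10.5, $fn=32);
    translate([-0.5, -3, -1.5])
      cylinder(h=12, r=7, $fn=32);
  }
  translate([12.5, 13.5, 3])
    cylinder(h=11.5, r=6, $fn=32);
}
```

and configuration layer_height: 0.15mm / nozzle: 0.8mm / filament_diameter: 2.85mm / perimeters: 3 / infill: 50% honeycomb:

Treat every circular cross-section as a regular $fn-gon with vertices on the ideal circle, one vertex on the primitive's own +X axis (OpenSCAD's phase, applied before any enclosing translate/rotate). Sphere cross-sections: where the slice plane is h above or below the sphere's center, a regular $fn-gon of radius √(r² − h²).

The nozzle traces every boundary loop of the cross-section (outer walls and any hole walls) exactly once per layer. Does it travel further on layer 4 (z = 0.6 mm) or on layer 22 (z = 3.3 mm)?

layer 22 (z = 3.3 mm)

Layer 4 (z = 0.6): the r=7 cylinder contributes a regular 32-gon of circumradius 7 (perimeter = 2·32·7.000·sin(180°/32) = 43.91 mm); the r=10.5 sphere at (-1.5, -4) contributes a regular 32-gon of circumradius √(10.5²−0.1²) = 10.500 (perimeter = 2·32·10.500·sin(180°/32) = 65.86 mm); the r=7 cylinder at (-0.5, -3) gives a regular 32-gon of circumradius 7 (constant along its height) (perimeter = 2·32·7.000·sin(180°/32) = 43.91 mm); Taking the first minus the rest: starting from the r=7 cylinder, the r=10.5 sphere at (-1.5, -4) partially overlaps it — only the 147.52 mm² overlap (of its 344.11 mm²) is removed, clipping the outline; the r=7 cylinder at (-0.5, -3) misses the remaining region (no effect) — boundary = 21.19 mm; the cylinder at (12.5, 13.5) is not intersected at this z (z outside [3, 14.5]); Taking the first minus the rest: none of the subtracted shapes is present at this height, so that combined region is unchanged — boundary = 21.19 mm. So its perimeter = 21.19 mm. Layer 22 (z = 3.3): the r=7 cylinder gives a regular 32-gon of circumradius 7 (constant along its height) (perimeter = 2·32·7.000·sin(180°/32) = 43.91 mm); the sphere at (-1.5, -4): section is a regular 32-gon, circumradius = √(r²−h²) = √(10.5²−2.8²) = 10.120 (perimeter = 2·32·10.120·sin(180°/32) = 63.48 mm); the r=7 cylinder at (-0.5, -3) contributes a regular 32-gon of circumradius 7 (perimeter = 2·32·7.000·sin(180°/32) = 43.91 mm); Subtracting the remaining from the first: starting from the r=7 cylinder, the r=10.5 sphere at (-1.5, -4) partially overlaps it — only the 143.31 mm² overlap (of its 319.67 mm²) is removed, clipping the outline; the r=7 cylinder at (-0.5, -3) misses the remaining region (no effect) — boundary = 25.31 mm; the r=6 cylinder at (12.5, 13.5) contributes a regular 32-gon of circumradius 6 (perimeter = 2·32·6.000·sin(180°/32) = 37.64 mm); Taking the first minus the rest: starting from that combined region, the r=6 cylinder at (12.5, 13.5) misses the remaining region (no effect) — boundary = 25.31 mm. So its perimeter = 25.31 mm. Layer 22 is larger (25.31 vs 21.19 mm).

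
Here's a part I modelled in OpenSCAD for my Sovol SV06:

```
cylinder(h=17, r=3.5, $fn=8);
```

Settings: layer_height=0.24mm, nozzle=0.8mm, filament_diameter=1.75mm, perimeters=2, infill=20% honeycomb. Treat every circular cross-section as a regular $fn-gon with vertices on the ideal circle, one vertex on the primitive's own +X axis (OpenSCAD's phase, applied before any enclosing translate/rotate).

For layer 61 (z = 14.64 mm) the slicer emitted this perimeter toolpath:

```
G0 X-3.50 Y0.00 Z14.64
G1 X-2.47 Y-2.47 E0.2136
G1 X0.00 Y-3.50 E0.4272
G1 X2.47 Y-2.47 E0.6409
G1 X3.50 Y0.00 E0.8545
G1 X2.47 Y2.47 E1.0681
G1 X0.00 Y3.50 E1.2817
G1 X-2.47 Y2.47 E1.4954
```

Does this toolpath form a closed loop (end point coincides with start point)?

Start point (G0): (-3.50, 0.00). End point (last G1): the path does not return to the start — open.

no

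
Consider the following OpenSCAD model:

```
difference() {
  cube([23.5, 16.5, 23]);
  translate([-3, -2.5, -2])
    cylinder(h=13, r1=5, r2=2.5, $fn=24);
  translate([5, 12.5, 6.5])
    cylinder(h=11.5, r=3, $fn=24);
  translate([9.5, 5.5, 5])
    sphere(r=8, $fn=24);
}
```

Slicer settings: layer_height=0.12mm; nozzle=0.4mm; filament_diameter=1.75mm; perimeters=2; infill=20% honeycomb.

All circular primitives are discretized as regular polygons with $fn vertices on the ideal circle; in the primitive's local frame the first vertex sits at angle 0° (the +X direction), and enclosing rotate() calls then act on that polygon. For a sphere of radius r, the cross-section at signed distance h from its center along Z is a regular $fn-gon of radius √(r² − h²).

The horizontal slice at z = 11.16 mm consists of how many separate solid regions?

At z = 11.16 mm: the cube is present — its section is the full 23.5×16.5 rectangle; the cone at (-3, -2.5) does not reach this height (z outside [-2, 11]); the cylinder at (5, 12.5): section is a regular 24-gon, circumradius r=3; the r=8 sphere at (9.5, 5.5) contributes a regular 24-gon of circumradius √(8²−6.16²) = 5.104; Subtracting the remaining from the first: starting from the 23.5×16.5 cube, the r=3 cylinder at (5, 12.5) lies wholly inside it (removes its full 27.95 mm² and its 18.80 mm outline becomes a hole wall); the r=8 sphere at (9.5, 5.5) lies wholly inside it (removes its full 80.92 mm² and its 31.98 mm outline becomes a hole wall) — 1 connected region with 2 holes. The result has 1 disconnected region.

1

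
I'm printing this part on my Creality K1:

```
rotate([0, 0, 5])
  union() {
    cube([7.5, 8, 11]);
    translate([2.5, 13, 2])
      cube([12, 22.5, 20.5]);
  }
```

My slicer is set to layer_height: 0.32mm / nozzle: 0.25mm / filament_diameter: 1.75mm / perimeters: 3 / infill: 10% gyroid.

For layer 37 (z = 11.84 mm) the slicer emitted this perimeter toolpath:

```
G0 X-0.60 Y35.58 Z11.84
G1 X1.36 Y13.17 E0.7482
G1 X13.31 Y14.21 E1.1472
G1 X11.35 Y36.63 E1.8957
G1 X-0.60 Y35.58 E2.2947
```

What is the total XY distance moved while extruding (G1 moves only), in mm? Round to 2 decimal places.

68.99 mm

Sum the Euclidean lengths of each G1 segment: total = 68.99 mm.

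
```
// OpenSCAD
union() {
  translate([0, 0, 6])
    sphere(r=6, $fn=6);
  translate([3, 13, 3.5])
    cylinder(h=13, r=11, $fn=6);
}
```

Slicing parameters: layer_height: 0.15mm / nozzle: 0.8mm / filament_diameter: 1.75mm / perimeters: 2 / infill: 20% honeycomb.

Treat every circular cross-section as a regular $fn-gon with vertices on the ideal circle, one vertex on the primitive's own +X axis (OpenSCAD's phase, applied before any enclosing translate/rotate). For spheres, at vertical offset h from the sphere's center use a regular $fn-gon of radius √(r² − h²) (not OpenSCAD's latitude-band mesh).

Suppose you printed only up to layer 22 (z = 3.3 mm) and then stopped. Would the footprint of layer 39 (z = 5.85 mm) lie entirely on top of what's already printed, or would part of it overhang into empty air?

Compare the two slices. At z = 3.3: the sphere: section is a regular 6-gon, circumradius = √(r²−h²) = √(6²−2.7²) = 5.358 (area = (6/2)·5.358²·sin(360°/6) = 74.59 mm²); the cylinder at (3, 13) is absent (z outside [3.5, 16.5]); Merging all regions: only the r=6 sphere is present, so the union is just that shape — area = 74.59 mm². At z = 5.85: the sphere: section is a regular 6-gon, circumradius = √(r²−h²) = √(6²−0.15²) = 5.998 (area = (6/2)·5.998²·sin(360°/6) = 93.47 mm²); the r=11 cylinder at (3, 13) gives a regular 6-gon of circumradius 11 (constant along its height) (area = (6/2)·11.000²·sin(360°/6) = 314.37 mm²); Taking the union: the regions partially overlap — summed areas 407.84 mm² minus the doubly-counted overlap 11.07 mm² gives 396.77 mm² — area = 396.77 mm². Checking containment: at z = 5.85 the cross-section extends beyond the z = 3.3 cross-section by about 322.18 mm².

part overhangs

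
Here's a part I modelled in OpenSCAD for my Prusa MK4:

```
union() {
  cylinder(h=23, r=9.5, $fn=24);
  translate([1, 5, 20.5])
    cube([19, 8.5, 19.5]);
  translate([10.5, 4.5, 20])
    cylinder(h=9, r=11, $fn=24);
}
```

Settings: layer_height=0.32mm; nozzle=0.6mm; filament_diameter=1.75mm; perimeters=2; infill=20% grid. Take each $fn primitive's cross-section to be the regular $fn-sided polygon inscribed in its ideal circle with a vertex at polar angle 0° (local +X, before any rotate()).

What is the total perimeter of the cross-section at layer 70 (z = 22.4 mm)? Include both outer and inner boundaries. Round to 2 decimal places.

At z = 22.4 mm: the r=9.5 cylinder contributes a regular 24-gon of circumradius 9.5 (perimeter = 2·24·9.500·sin(180°/24) = 59.52 mm); the cube at (1, 5) (footprint 19×8.5) is included at this height (perimeter 55.00 mm); the cylinder at (10.5, 4.5): section is a regular 24-gon, circumradius r=11 (perimeter = 2·24·11.000·sin(180°/24) = 68.92 mm); Taking the union: the regions partially overlap (shared area 257.17 mm²), so the edge portions inside another operand are dropped and the merged outline is re-measured after clipping — boundary = 92.62 mm. Overall, the cross-section is a single solid region. Total boundary length (outer) = 92.62 mm.

92.62 mm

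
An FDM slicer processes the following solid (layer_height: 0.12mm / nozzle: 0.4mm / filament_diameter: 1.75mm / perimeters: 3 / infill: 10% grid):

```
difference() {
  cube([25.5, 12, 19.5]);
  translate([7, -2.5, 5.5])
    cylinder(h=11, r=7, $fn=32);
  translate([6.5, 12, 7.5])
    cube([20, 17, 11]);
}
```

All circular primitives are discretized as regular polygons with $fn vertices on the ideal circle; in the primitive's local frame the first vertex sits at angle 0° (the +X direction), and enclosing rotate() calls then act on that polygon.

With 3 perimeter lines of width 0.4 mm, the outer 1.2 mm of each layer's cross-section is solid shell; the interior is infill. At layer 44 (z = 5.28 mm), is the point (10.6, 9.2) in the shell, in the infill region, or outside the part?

infill

At z = 5.28 mm: the cube (footprint 25.5×12) is included at this height; the cylinder at (7, -2.5) is not intersected at this z (z outside [5.5, 16.5]); the cube at (6.5, 12) is not intersected at this z (z outside [7.5, 18.5]); Subtracting the remaining from the first: none of the subtracted shapes is present at this height, so the 25.5×12 cube is unchanged — 1 connected region. Overall, the cross-section is a single solid region. The nearest boundary edge runs (25.50, 12.00)→(0.00, 12.00); distance from the point to it = 2.80 mm. The point is inside the cross-section and 2.80 mm from the nearest boundary — more than the 1.2 mm shell width (3 × 0.4), so it's in the infill interior.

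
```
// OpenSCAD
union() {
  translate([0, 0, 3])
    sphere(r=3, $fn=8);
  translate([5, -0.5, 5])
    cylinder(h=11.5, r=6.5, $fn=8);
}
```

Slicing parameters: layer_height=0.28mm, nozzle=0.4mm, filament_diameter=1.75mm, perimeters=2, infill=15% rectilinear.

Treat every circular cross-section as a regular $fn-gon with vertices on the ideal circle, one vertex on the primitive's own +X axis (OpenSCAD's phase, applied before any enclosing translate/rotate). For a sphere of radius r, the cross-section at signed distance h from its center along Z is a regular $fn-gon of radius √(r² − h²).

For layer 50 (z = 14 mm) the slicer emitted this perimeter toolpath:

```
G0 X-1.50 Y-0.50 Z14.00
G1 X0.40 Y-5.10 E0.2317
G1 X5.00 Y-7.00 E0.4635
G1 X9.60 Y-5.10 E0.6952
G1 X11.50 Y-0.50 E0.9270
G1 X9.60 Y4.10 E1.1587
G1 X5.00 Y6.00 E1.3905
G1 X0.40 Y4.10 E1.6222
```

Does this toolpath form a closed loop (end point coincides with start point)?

Start point (G0): (-1.50, -0.50). End point (last G1): the path does not return to the start — open.

no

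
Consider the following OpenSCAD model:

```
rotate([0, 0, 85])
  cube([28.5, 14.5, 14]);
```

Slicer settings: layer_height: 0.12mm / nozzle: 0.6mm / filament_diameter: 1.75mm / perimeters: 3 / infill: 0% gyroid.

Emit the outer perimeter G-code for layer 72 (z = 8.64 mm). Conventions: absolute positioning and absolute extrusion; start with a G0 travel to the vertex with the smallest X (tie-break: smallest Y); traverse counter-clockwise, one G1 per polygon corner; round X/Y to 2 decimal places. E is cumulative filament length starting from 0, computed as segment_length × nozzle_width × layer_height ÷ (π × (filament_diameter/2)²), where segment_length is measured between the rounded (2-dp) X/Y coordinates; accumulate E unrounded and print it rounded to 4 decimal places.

At z = 8.64 mm: the 28.5×14.5 cube contributes its full rectangle; (rotated 85° about Z; rotation is an isometry so areas/perimeters/island counts are preserved). The outline is a single polygon with 4 vertices. Extrusion per mm of travel: 0.6 × 0.12 / (π × 0.875²) = 0.029934. Accumulating E over each segment gives final E = 2.5742.

G0 X-14.44 Y1.26 Z8.64
G1 X0.00 Y0.00 E0.4339
G1 X2.48 Y28.39 E1.2870
G1 X-11.96 Y29.66 E1.7209
G1 X-14.44 Y1.26 E2.5742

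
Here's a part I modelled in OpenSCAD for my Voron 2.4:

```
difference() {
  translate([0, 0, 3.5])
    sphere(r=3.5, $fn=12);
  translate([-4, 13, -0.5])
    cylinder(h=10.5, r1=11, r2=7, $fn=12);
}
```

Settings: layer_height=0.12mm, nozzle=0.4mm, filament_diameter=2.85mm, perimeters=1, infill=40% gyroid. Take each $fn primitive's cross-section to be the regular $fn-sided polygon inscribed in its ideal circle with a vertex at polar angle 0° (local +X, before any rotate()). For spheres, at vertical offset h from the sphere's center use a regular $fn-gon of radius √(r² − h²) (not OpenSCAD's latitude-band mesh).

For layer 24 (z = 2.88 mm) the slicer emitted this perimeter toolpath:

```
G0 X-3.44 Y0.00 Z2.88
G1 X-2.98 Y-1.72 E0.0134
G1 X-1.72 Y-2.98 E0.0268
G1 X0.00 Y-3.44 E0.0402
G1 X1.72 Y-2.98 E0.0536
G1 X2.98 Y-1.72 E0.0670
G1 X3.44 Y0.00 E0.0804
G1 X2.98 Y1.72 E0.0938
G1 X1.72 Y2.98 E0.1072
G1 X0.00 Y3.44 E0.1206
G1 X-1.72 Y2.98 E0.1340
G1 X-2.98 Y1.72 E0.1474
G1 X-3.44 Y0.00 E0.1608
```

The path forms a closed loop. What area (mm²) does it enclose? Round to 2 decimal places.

35.51 mm²

Apply the shoelace formula to the sequence of (X, Y) vertices; enclosed area = 35.51 mm².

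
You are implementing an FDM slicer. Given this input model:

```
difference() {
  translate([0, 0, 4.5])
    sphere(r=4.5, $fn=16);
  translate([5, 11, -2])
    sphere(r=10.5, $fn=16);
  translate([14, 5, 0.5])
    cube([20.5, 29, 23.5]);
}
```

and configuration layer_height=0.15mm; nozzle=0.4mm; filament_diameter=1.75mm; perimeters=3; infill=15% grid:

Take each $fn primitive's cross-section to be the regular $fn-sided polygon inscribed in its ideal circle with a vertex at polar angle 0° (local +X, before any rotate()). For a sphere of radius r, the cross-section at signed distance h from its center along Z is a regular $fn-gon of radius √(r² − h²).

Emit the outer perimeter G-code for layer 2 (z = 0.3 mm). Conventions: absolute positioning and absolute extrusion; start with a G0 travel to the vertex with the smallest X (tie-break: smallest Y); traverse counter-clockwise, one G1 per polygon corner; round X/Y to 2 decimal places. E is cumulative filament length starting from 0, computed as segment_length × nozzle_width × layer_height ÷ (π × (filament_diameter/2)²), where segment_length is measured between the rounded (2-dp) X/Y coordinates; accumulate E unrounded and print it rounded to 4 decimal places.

At z = 0.3 mm: the r=4.5 sphere contributes a regular 16-gon of circumradius √(4.5²−4.2²) = 1.616; the r=10.5 sphere at (5, 11) contributes a regular 16-gon of circumradius √(10.5²−2.3²) = 10.245; the cube at (14, 5) is absent (z outside [0.5, 24]); Subtracting the remaining from the first: starting from the r=4.5 sphere, the r=10.5 sphere at (5, 11) misses the remaining region (no effect) — 1 connected region. The outline is a single polygon with 16 vertices. Extrusion per mm of travel: 0.4 × 0.15 / (π × 0.875²) = 0.024945. Accumulating E over each segment gives final E = 0.2515.

G0 X-1.62 Y0.00 Z0.30
G1 X-1.49 Y-0.62 E0.0158
G1 X-1.14 Y-1.14 E0.0314
G1 X-0.62 Y-1.49 E0.0471
G1 X0.00 Y-1.62 E0.0629
G1 X0.62 Y-1.49 E0.0787
G1 X1.14 Y-1.14 E0.0943
G1 X1.49 Y-0.62 E0.1100
G1 X1.62 Y0.00 E0.1258
G1 X1.49 Y0.62 E0.1416
G1 X1.14 Y1.14 E0.1572
G1 X0.62 Y1.49 E0.1728
G1 X0.00 Y1.62 E0.1886
G1 X-0.62 Y1.49 E0.2044
G1 X-1.14 Y1.14 E0.2201
G1 X-1.49 Y0.62 E0.2357
G1 X-1.62 Y0.00 E0.2515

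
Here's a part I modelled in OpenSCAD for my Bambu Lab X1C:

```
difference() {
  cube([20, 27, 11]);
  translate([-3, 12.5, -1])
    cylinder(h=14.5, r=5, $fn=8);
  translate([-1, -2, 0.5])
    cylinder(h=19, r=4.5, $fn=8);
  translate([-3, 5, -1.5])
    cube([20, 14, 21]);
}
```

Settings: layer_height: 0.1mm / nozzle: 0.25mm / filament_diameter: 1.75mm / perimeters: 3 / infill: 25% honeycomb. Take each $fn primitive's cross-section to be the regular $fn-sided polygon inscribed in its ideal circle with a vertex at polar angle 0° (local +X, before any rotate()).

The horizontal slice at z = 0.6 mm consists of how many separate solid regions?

At z = 0.6 mm: the 20×27 cube contributes its full rectangle; the r=5 cylinder at (-3, 12.5) gives a regular 8-gon of circumradius 5 (constant along its height); the r=4.5 cylinder at (-1, -2) gives a regular 8-gon of circumradius 4.5 (constant along its height); the cube at (-3, 5) is present — its section is the full 20×14 rectangle; After the difference (first − rest): starting from the 20×27 cube, the r=5 cylinder at (-3, 12.5) partially overlaps it — only the 9.08 mm² overlap (of its 70.71 mm²) is removed, clipping the outline; the r=4.5 cylinder at (-1, -2) partially overlaps it — only the 3.85 mm² overlap (of its 57.28 mm²) is removed, clipping the outline; the 20×14 cube at (-3, 5) partially overlaps it — only the 228.92 mm² overlap (of its 280.00 mm²) is removed, clipping the outline — 1 connected region. The result has 1 disconnected region.

1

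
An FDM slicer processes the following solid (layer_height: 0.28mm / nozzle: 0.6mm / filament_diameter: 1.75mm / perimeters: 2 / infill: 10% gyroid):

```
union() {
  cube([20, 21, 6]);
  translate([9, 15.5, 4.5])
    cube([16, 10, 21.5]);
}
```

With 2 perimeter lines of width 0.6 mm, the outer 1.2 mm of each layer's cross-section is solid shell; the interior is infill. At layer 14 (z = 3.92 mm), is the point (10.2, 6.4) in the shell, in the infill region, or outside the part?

infill

At z = 3.92 mm: the cube (footprint 20×21) is included at this height; the cube at (9, 15.5) is not intersected at this z (z outside [4.5, 26]); Taking the union: only the 20×21 cube is present, so the union is just that shape — 1 connected region. Overall, the cross-section is a single solid region. The nearest boundary edge runs (0.00, 0.00)→(20.00, 0.00); distance from the point to it = 6.40 mm. The point is inside the cross-section and 6.40 mm from the nearest boundary — more than the 1.2 mm shell width (2 × 0.6), so it's in the infill interior.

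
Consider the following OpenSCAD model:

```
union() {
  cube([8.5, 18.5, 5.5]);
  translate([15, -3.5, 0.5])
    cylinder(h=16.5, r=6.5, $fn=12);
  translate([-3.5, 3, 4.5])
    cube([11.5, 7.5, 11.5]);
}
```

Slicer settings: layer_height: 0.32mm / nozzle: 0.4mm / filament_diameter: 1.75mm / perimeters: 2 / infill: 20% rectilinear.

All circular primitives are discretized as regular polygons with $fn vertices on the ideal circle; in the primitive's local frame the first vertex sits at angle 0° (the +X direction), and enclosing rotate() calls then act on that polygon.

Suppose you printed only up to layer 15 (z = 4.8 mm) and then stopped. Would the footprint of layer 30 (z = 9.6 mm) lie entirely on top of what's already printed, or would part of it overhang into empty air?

Compare the two slices. At z = 4.8: the cube (footprint 8.5×18.5) is included at this height (area 157.25 mm²); the cylinder at (15, -3.5): section is a regular 12-gon, circumradius r=6.5 (area = (12/2)·6.500²·sin(360°/12) = 126.75 mm²); the 11.5×7.5 cube at (-3.5, 3) contributes its full rectangle (area 86.25 mm²); Merging all regions: the regions partially overlap — summed areas 370.25 mm² minus the doubly-counted overlap 60.00 mm² gives 310.25 mm² — area = 310.25 mm². At z = 9.6: the cube is absent (z outside [0, 5.5]); the r=6.5 cylinder at (15, -3.5) gives a regular 12-gon of circumradius 6.5 (constant along its height) (area = (12/2)·6.500²·sin(360°/12) = 126.75 mm²); the cube at (-3.5, 3) is present — its section is the full 11.5×7.5 rectangle (area 86.25 mm²); Taking the union: the 2 present regions are separate (no shared area or edge), so areas and boundary lengths simply add and each stays a separate island — area = 213.00 mm². Checking containment: the cross-section at z = 9.6 is a subset of the cross-section at z = 4.8.

entirely on top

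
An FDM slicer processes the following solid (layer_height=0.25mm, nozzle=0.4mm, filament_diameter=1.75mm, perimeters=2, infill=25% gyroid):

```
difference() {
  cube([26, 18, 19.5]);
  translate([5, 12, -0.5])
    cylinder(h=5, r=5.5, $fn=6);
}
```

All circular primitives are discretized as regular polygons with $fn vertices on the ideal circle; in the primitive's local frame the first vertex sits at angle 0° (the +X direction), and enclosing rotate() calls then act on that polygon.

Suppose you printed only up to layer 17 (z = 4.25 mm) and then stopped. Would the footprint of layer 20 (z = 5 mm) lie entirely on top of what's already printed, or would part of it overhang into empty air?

part overhangs

Compare the two slices. At z = 4.25: the 26×18 cube contributes its full rectangle (area 468.00 mm²); the r=5.5 cylinder at (5, 12) gives a regular 6-gon of circumradius 5.5 (constant along its height) (area = (6/2)·5.500²·sin(360°/6) = 78.59 mm²); Taking the first minus the rest: starting from the 26×18 cube (468.00 mm²), the r=5.5 cylinder at (5, 12) partially overlaps it — only the 78.16 mm² overlap (of its 78.59 mm²) is removed, clipping the outline — area = 389.84 mm². At z = 5: the cube (footprint 26×18) is included at this height (area 468.00 mm²); the cylinder at (5, 12) is absent (z outside [-0.5, 4.5]); Subtracting the remaining from the first: none of the subtracted shapes is present at this height, so the 26×18 cube is unchanged — area = 468.00 mm². Checking containment: at z = 5 the cross-section extends beyond the z = 4.25 cross-section by about 78.16 mm².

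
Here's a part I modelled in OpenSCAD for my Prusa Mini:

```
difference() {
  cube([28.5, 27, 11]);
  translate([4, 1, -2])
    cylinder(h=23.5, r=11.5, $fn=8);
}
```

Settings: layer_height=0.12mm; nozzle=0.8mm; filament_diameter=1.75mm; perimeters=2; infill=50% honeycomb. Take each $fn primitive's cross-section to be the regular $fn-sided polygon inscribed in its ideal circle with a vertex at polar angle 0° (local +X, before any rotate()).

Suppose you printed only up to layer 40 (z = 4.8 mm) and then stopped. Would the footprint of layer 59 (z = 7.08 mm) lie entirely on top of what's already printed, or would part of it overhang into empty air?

Compare the two slices. At z = 4.8: the cube is present — its section is the full 28.5×27 rectangle (area 769.50 mm²); the r=11.5 cylinder at (4, 1) gives a regular 8-gon of circumradius 11.5 (constant along its height) (area = (8/2)·11.500²·sin(360°/8) = 374.06 mm²); Taking the first minus the rest: starting from the 28.5×27 cube (769.50 mm²), the r=11.5 cylinder at (4, 1) partially overlaps it — only the 151.49 mm² overlap (of its 374.06 mm²) is removed, clipping the outline — area = 618.01 mm². At z = 7.08: the cube is present — its section is the full 28.5×27 rectangle (area 769.50 mm²); the r=11.5 cylinder at (4, 1) gives a regular 8-gon of circumradius 11.5 (constant along its height) (area = (8/2)·11.500²·sin(360°/8) = 374.06 mm²); After the difference (first − rest): starting from the 28.5×27 cube (769.50 mm²), the r=11.5 cylinder at (4, 1) partially overlaps it — only the 151.49 mm² overlap (of its 374.06 mm²) is removed, clipping the outline — area = 618.01 mm². Checking containment: the cross-section at z = 7.08 is a subset of the cross-section at z = 4.8.

entirely on top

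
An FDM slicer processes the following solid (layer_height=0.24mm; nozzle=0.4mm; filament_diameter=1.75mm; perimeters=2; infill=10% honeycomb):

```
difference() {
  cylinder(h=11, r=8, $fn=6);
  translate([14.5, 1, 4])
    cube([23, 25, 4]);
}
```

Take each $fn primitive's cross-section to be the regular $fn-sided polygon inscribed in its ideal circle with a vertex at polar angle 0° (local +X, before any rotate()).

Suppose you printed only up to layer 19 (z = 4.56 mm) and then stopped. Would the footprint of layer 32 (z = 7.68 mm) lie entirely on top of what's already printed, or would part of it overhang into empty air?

entirely on top

Compare the two slices. At z = 4.56: the r=8 cylinder gives a regular 6-gon of circumradius 8 (constant along its height) (area = (6/2)·8.000²·sin(360°/6) = 166.28 mm²); the cube at (14.5, 1) (footprint 23×25) is included at this height (area 575.00 mm²); Taking the first minus the rest: starting from the r=8 cylinder (166.28 mm²), the 23×25 cube at (14.5, 1) misses the remaining region (no effect) — area = 166.28 mm². At z = 7.68: the r=8 cylinder contributes a regular 6-gon of circumradius 8 (area = (6/2)·8.000²·sin(360°/6) = 166.28 mm²); the cube at (14.5, 1) (footprint 23×25) is included at this height (area 575.00 mm²); Subtracting the remaining from the first: starting from the r=8 cylinder (166.28 mm²), the 23×25 cube at (14.5, 1) misses the remaining region (no effect) — area = 166.28 mm². Checking containment: the cross-section at z = 7.68 is a subset of the cross-section at z = 4.56.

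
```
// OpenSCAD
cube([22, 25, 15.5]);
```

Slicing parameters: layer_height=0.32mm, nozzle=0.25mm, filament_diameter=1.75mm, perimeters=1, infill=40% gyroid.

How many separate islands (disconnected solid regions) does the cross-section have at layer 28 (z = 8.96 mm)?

At z = 8.96 mm: the cube is present — its section is the full 22×25 rectangle. Overall, the cross-section is a single solid region. Island count = 1.

1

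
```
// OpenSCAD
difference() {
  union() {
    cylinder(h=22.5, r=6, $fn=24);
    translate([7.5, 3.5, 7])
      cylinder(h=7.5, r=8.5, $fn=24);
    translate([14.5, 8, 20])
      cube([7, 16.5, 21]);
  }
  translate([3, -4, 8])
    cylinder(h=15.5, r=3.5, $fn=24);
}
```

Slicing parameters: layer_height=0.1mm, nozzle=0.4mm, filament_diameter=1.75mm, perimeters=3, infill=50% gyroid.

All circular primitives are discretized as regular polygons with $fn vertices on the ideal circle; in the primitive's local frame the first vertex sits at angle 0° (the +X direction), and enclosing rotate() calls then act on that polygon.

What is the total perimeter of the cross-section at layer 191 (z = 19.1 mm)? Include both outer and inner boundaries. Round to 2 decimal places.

40.88 mm

At z = 19.1 mm: the r=6 cylinder gives a regular 24-gon of circumradius 6 (constant along its height) (perimeter = 2·24·6.000·sin(180°/24) = 37.59 mm); the cylinder at (7.5, 3.5) is not intersected at this z (z outside [7, 14.5]); the cube at (14.5, 8) is absent (z outside [20, 41]); Merging all regions: only the r=6 cylinder is present, so the union is just that shape — boundary = 37.59 mm; the r=3.5 cylinder at (3, -4) gives a regular 24-gon of circumradius 3.5 (constant along its height) (perimeter = 2·24·3.500·sin(180°/24) = 21.93 mm); After the difference (first − rest): starting from the result so far, the r=3.5 cylinder at (3, -4) partially overlaps it — only the 23.25 mm² overlap (of its 38.05 mm²) is removed, clipping the outline — boundary = 40.88 mm. Overall, the cross-section is a single solid region. Total boundary length (outer) = 40.88 mm.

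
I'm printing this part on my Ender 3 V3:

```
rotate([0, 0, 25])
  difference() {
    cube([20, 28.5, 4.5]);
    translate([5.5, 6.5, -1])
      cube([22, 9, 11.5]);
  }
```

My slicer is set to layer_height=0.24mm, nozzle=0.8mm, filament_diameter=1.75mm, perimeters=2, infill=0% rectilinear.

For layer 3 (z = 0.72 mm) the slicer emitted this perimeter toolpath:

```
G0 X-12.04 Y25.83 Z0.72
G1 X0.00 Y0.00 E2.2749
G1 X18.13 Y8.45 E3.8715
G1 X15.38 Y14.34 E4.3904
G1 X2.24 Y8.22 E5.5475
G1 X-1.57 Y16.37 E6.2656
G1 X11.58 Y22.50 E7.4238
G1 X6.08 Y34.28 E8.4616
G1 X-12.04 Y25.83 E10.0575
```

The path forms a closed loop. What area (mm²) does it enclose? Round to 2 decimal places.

439.47 mm²

Apply the shoelace formula to the sequence of (X, Y) vertices; enclosed area = 439.47 mm².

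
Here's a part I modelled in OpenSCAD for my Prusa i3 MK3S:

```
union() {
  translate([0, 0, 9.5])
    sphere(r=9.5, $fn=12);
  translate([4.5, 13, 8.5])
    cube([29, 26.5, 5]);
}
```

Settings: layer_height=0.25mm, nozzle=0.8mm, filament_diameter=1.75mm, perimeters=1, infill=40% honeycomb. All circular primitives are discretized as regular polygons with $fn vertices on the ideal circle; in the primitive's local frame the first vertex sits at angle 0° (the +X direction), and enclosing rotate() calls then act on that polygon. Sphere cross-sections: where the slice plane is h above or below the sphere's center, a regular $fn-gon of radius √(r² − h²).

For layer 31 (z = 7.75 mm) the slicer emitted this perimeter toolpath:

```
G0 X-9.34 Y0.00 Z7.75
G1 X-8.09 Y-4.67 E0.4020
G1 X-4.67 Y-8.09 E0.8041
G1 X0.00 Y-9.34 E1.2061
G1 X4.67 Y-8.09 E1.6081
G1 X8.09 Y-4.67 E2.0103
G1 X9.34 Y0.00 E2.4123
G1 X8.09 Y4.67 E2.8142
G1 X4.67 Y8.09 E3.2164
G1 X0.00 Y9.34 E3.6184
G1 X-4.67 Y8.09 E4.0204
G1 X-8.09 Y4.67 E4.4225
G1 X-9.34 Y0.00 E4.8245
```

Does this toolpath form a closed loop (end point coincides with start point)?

yes

Start point (G0): (-9.34, 0.00). End point (last G1): the path returns to the start — closed.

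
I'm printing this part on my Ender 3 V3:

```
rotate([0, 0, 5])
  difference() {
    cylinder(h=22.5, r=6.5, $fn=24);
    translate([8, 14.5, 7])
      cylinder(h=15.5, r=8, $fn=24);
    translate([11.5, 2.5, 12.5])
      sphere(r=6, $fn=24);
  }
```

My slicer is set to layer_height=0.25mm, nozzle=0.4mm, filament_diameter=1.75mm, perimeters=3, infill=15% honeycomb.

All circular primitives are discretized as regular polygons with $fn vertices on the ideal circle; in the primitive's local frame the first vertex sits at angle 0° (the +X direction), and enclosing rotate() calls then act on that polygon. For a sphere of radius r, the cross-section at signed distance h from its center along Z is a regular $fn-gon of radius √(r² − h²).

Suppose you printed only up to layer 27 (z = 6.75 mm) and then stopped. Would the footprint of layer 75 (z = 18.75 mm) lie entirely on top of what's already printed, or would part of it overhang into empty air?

entirely on top

Compare the two slices. At z = 6.75: the r=6.5 cylinder gives a regular 24-gon of circumradius 6.5 (constant along its height) (area = (24/2)·6.500²·sin(360°/24) = 131.22 mm²); the cylinder at (8, 14.5) does not reach this height (z outside [7, 22.5]); the r=6 sphere at (11.5, 2.5) slices to a regular 24-gon of circumradius 1.714 (√(r²−h²) with h=5.75 from center) (area = (24/2)·1.714²·sin(360°/24) = 9.12 mm²); Subtracting the remaining from the first: starting from the r=6.5 cylinder (131.22 mm²), the r=6 sphere at (11.5, 2.5) misses the remaining region (no effect) — area = 131.22 mm²; (whole slice rotated 5° about Z — lengths, areas and connectivity unchanged). At z = 18.75: the cylinder: section is a regular 24-gon, circumradius r=6.5 (area = (24/2)·6.500²·sin(360°/24) = 131.22 mm²); the r=8 cylinder at (8, 14.5) gives a regular 24-gon of circumradius 8 (constant along its height) (area = (24/2)·8.000²·sin(360°/24) = 198.77 mm²); the sphere at (11.5, 2.5) is not intersected at this z (|z−center|=6.250 > r=6); Subtracting the remaining from the first: starting from the r=6.5 cylinder (131.22 mm²), the r=8 cylinder at (8, 14.5) misses the remaining region (no effect) — area = 131.22 mm²; (whole slice rotated 5° about Z — lengths, areas and connectivity unchanged). Checking containment: the cross-section at z = 18.75 is a subset of the cross-section at z = 6.75.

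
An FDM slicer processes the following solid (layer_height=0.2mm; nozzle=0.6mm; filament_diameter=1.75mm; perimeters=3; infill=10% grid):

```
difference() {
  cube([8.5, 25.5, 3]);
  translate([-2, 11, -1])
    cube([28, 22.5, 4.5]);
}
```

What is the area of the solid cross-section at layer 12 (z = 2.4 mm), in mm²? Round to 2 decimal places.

At z = 2.4 mm: the 8.5×25.5 cube contributes its full rectangle (area 216.75 mm²); the cube at (-2, 11) is present — its section is the full 28×22.5 rectangle (area 630.00 mm²); After the difference (first − rest): starting from the 8.5×25.5 cube (216.75 mm²), the 28×22.5 cube at (-2, 11) partially overlaps it — only the 123.25 mm² overlap (of its 630.00 mm²) is removed, clipping the outline — area = 93.50 mm². Overall, the cross-section is a single solid region. Net area = 93.50 mm².

93.50 mm²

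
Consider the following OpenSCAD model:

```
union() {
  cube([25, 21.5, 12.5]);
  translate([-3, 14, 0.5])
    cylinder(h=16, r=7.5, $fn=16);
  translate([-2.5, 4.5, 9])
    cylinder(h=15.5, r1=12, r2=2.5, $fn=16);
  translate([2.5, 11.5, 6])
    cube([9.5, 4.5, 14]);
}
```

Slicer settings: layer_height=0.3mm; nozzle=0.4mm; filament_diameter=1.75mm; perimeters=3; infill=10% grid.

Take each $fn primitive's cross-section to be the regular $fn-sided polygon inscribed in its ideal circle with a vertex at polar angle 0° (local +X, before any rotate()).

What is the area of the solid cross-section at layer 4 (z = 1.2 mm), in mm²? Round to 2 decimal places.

666.81 mm²

At z = 1.2 mm: the 25×21.5 cube contributes its full rectangle (area 537.50 mm²); the r=7.5 cylinder at (-3, 14) contributes a regular 16-gon of circumradius 7.5 (area = (16/2)·7.500²·sin(360°/16) = 172.21 mm²); the cone at (-2.5, 4.5) is not intersected at this z (z outside [9, 24.5]); the cube at (2.5, 11.5) is absent (z outside [6, 20]); Taking the union: the regions partially overlap — summed areas 709.71 mm² minus the doubly-counted overlap 42.90 mm² gives 666.81 mm² — area = 666.81 mm². Overall, the cross-section is a single solid region. Net area = 666.81 mm².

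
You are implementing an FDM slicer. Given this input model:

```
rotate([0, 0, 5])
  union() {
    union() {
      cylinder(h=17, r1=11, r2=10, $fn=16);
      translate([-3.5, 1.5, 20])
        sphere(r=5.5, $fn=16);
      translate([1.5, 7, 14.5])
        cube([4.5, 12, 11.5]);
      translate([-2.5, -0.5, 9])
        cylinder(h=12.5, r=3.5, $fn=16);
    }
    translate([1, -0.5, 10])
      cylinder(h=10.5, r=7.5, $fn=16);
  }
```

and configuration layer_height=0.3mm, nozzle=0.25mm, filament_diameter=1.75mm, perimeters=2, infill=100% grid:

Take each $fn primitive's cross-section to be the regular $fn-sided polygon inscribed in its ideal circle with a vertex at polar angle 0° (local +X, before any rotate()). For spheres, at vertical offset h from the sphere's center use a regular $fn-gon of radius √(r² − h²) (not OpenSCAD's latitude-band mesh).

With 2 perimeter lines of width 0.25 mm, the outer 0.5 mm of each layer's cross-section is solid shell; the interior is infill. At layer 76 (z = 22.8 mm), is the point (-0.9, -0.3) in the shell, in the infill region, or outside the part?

At z = 22.8 mm: the cone is absent (z outside [0, 17]); the r=5.5 sphere at (-3.5, 1.5) slices to a regular 16-gon of circumradius 4.734 (√(r²−h²) with h=2.8 from center); the cube at (1.5, 7) (footprint 4.5×12) is included at this height; the cylinder at (-2.5, -0.5) does not reach this height (z outside [9, 21.5]); Taking the union: the 2 present regions are separate (no shared area or edge), so areas and boundary lengths simply add and each stays a separate island — 2 connected regions; the cylinder at (1, -0.5) is not intersected at this z (z outside [10, 20.5]); Merging all regions: only that combined region is present, so the union is just that shape — 2 connected regions; (whole slice rotated 5° about Z — lengths, areas and connectivity unchanged). Overall, the cross-section has 2 separate islands. Undo the 5° rotation: the query point maps to (-0.923, -0.220) in the un-rotated model frame. The nearest boundary edge runs (0.87, -0.31)→(-0.15, -1.85); distance from the point to it = 1.54 mm. (Shell/infill is judged within the island containing the point — the largest one.) The point is inside the cross-section and 1.54 mm from the nearest boundary — more than the 0.5 mm shell width (2 × 0.25), so it's in the infill interior.

infill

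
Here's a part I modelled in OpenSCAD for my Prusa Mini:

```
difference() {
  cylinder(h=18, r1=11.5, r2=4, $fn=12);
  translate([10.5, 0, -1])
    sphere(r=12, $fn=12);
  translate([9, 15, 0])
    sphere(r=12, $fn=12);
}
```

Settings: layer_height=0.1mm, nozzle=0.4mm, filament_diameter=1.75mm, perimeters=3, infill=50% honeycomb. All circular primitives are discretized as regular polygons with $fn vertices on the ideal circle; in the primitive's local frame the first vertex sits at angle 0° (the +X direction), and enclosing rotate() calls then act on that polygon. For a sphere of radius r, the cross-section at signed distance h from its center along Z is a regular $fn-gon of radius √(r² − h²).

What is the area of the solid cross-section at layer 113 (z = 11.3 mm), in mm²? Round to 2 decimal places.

At z = 11.3 mm: the cone contributes a regular 12-gon of circumradius 6.792 (interpolated between r1=11.5 and r2=4 at t=0.628) (area = (12/2)·6.792²·sin(360°/12) = 138.38 mm²); the sphere at (10.5, 0) is not intersected at this z (|z−center|=12.300 > r=12); the r=12 sphere at (9, 15) slices to a regular 12-gon of circumradius 4.039 (√(r²−h²) with h=11.3 from center) (area = (12/2)·4.039²·sin(360°/12) = 48.93 mm²); Subtracting the remaining from the first: starting from the cone (138.38 mm²), the r=12 sphere at (9, 15) misses the remaining region (no effect) — area = 138.38 mm². Overall, the cross-section is a single solid region. Net area = 138.38 mm².

138.38 mm²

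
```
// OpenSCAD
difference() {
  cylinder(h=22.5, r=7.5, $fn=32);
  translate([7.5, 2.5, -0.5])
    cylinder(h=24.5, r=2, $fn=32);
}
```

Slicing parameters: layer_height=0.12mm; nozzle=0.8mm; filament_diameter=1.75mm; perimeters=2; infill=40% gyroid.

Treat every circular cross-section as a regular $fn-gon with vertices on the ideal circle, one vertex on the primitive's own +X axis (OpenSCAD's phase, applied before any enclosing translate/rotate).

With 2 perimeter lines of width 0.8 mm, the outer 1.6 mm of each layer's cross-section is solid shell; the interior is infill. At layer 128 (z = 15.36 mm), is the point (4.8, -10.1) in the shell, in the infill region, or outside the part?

At z = 15.36 mm: the cylinder: section is a regular 32-gon, circumradius r=7.5; the r=2 cylinder at (7.5, 2.5) gives a regular 32-gon of circumradius 2 (constant along its height); Taking the first minus the rest: starting from the r=7.5 cylinder, the r=2 cylinder at (7.5, 2.5) partially overlaps it — only the 4.22 mm² overlap (of its 12.49 mm²) is removed, clipping the outline — 1 connected region. Overall, the cross-section is a single solid region. The nearest boundary edge runs (4.17, -6.24)→(2.87, -6.93); distance from the point to it = 3.71 mm. The point is not inside any of the regions above, so it lies outside the cross-section (3.71 mm from the nearest boundary).

outside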